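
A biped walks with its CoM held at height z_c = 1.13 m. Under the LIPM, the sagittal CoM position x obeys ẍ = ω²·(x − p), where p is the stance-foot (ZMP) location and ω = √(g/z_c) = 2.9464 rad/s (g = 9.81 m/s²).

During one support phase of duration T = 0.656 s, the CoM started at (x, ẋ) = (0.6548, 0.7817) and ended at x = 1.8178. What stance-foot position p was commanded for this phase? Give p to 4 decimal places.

p = 0.5497

ωT = 2.9464·0.656 = 1.932838; cosh(ωT) = 3.526915, sinh(ωT) = 3.382178
x(T) = p + (x₀−p)·cosh(ωT) + (ẋ₀/ω)·sinh(ωT) ⇒ p·(1 − cosh) = x(T) − x₀·cosh − (ẋ₀/ω)·sinh
numerator   = 1.8178 − (0.6548)·3.526915 − (0.7817/2.9464)·3.382178 = -1.388939
denominator = 1 − 3.526915 = -2.526915
p = -1.388939 / -2.526915 = 0.5497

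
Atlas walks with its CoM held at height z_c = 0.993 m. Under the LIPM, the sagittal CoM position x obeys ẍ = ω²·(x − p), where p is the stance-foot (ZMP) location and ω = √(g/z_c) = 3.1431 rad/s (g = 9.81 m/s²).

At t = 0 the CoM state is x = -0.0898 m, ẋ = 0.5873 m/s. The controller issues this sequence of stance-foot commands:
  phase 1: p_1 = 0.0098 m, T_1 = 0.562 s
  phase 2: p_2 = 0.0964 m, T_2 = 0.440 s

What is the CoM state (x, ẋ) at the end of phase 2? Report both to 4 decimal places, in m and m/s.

phase 1: p=0.0098, T=0.562, ωT=1.766422, cosh=3.010415, sinh=2.839471; start (x,ẋ)=(-0.089800, 0.587300) → end (x,ẋ)=(0.240529, 0.879112)
phase 2: p=0.0964, T=0.440, ωT=1.382964, cosh=2.118767, sinh=1.867933; start (x,ẋ)=(0.240529, 0.879112) → end (x,ẋ)=(0.924228, 2.708828)

x = 0.9242, ẋ = 2.7088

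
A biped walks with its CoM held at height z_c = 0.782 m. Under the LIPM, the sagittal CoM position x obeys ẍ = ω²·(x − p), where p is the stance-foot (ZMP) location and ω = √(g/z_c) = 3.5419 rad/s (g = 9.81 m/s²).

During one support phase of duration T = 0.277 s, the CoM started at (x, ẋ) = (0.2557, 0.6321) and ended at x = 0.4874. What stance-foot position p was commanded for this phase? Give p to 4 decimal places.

p = 0.2036

ωT = 3.5419·0.277 = 0.981106; cosh(ωT) = 1.521151, sinh(ωT) = 1.146255
x(T) = p + (x₀−p)·cosh(ωT) + (ẋ₀/ω)·sinh(ωT) ⇒ p·(1 − cosh) = x(T) − x₀·cosh − (ẋ₀/ω)·sinh
numerator   = 0.4874 − (0.2557)·1.521151 − (0.6321/3.5419)·1.146255 = -0.106123
denominator = 1 − 1.521151 = -0.521151
p = -0.106123 / -0.521151 = 0.2036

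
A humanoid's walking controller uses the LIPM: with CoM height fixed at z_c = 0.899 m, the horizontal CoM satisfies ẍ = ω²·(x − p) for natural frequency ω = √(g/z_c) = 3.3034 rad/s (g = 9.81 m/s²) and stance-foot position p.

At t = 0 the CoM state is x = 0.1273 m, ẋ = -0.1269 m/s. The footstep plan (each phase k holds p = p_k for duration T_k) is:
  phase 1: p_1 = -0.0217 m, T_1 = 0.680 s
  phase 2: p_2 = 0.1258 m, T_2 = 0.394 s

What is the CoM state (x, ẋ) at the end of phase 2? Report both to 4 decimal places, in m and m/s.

x = 1.7582, ẋ = 5.5072

phase 1: p=-0.0217, T=0.680, ωT=2.246312, cosh=4.779299, sinh=4.673510; start (x,ẋ)=(0.127300, -0.126900) → end (x,ẋ)=(0.510883, 1.693840)
phase 2: p=0.1258, T=0.394, ωT=1.301540, cosh=1.973531, sinh=1.701419; start (x,ẋ)=(0.510883, 1.693840) → end (x,ẋ)=(1.758187, 5.507191)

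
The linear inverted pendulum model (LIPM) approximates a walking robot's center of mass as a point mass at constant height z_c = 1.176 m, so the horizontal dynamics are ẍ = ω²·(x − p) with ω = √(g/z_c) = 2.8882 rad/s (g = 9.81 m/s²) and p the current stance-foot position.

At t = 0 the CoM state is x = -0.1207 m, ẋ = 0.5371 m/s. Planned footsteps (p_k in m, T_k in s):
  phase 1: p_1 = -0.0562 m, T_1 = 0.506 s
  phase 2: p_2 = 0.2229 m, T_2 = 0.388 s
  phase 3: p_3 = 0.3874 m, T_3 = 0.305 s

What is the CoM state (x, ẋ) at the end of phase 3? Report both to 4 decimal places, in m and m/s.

x = 1.0374, ẋ = 2.2057

phase 1: p=-0.0562, T=0.506, ωT=1.461429, cosh=2.272011, sinh=2.040107; start (x,ẋ)=(-0.120700, 0.537100) → end (x,ẋ)=(0.176641, 0.840248)
phase 2: p=0.2229, T=0.388, ωT=1.120622, cosh=1.696418, sinh=1.370341; start (x,ẋ)=(0.176641, 0.840248) → end (x,ẋ)=(0.543091, 1.242327)
phase 3: p=0.3874, T=0.305, ωT=0.880901, cosh=1.413741, sinh=0.999332; start (x,ẋ)=(0.543091, 1.242327) → end (x,ẋ)=(1.037358, 2.205694)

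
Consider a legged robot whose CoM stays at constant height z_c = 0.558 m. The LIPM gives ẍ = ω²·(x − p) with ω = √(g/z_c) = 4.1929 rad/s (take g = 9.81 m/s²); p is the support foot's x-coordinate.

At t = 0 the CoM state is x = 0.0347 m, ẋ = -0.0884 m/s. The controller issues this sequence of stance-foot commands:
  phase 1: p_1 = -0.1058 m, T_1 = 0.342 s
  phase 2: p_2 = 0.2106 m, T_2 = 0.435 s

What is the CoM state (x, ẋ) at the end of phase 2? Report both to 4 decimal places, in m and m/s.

x = 0.7600, ẋ = 2.4918

phase 1: p=-0.1058, T=0.342, ωT=1.433972, cosh=2.216845, sinh=1.978484; start (x,ẋ)=(0.034700, -0.088400) → end (x,ẋ)=(0.163954, 0.969561)
phase 2: p=0.2106, T=0.435, ωT=1.823911, cosh=3.178720, sinh=3.017327; start (x,ẋ)=(0.163954, 0.969561) → end (x,ẋ)=(0.760048, 2.491825)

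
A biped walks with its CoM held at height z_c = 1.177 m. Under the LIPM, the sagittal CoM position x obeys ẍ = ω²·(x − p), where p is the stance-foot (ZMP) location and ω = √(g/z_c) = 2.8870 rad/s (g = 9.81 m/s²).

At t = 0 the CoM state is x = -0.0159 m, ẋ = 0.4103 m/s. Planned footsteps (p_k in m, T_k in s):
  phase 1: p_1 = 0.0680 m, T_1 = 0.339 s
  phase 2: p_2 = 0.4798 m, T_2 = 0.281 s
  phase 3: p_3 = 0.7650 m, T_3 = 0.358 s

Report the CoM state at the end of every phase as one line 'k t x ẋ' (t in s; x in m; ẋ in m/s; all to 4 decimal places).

phase 1: p=0.0680, T=0.339, ωT=0.978693, cosh=1.518389, sinh=1.142587; start (x,ẋ)=(-0.015900, 0.410300) → end (x,ẋ)=(0.102991, 0.346238)
phase 2: p=0.4798, T=0.281, ωT=0.811247, cosh=1.347508, sinh=0.903205; start (x,ẋ)=(0.102991, 0.346238) → end (x,ẋ)=(0.080369, -0.515989)
phase 3: p=0.7650, T=0.358, ωT=1.033546, cosh=1.583380, sinh=1.227636; start (x,ẋ)=(0.080369, -0.515989) → end (x,ẋ)=(-0.538444, -3.243466)

1 0.3390 0.1030 0.3462
2 0.6200 0.0804 -0.5160
3 0.9780 -0.5384 -3.2435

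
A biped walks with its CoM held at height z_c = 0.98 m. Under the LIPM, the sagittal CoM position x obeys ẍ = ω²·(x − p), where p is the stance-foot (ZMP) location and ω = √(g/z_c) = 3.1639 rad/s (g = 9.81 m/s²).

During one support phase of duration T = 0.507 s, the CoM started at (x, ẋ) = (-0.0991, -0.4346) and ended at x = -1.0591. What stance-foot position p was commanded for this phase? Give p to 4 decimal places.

ωT = 3.1639·0.507 = 1.604097; cosh(ωT) = 2.587220, sinh(ωT) = 2.386149
x(T) = p + (x₀−p)·cosh(ωT) + (ẋ₀/ω)·sinh(ωT) ⇒ p·(1 − cosh) = x(T) − x₀·cosh − (ẋ₀/ω)·sinh
numerator   = -1.0591 − (-0.0991)·2.587220 − (-0.4346/3.1639)·2.386149 = -0.474940
denominator = 1 − 2.587220 = -1.587220
p = -0.474940 / -1.587220 = 0.2992

p = 0.2992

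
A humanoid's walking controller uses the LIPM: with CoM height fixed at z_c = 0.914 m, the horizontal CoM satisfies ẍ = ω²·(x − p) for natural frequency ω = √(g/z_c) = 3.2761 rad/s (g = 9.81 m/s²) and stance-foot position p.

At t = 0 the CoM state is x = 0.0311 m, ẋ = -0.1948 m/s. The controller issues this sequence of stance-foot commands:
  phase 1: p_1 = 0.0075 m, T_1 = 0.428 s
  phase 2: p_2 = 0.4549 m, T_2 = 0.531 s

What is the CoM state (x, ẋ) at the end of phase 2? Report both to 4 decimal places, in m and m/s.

phase 1: p=0.0075, T=0.428, ωT=1.402171, cosh=2.155037, sinh=1.908975; start (x,ẋ)=(0.031100, -0.194800) → end (x,ẋ)=(-0.055151, -0.272207)
phase 2: p=0.4549, T=0.531, ωT=1.739609, cosh=2.935353, sinh=2.759764; start (x,ẋ)=(-0.055151, -0.272207) → end (x,ẋ)=(-1.271584, -5.410525)

x = -1.2716, ẋ = -5.4105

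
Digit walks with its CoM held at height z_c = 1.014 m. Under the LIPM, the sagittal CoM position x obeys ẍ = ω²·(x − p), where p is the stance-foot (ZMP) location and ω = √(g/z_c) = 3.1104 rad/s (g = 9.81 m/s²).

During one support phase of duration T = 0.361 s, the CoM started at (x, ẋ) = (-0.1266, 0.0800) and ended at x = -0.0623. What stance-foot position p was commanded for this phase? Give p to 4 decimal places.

p = -0.1680

ωT = 3.1104·0.361 = 1.122854; cosh(ωT) = 1.699482, sinh(ωT) = 1.374133
x(T) = p + (x₀−p)·cosh(ωT) + (ẋ₀/ω)·sinh(ωT) ⇒ p·(1 − cosh) = x(T) − x₀·cosh − (ẋ₀/ω)·sinh
numerator   = -0.0623 − (-0.1266)·1.699482 − (0.0800/3.1104)·1.374133 = 0.117512
denominator = 1 − 1.699482 = -0.699482
p = 0.117512 / -0.699482 = -0.1680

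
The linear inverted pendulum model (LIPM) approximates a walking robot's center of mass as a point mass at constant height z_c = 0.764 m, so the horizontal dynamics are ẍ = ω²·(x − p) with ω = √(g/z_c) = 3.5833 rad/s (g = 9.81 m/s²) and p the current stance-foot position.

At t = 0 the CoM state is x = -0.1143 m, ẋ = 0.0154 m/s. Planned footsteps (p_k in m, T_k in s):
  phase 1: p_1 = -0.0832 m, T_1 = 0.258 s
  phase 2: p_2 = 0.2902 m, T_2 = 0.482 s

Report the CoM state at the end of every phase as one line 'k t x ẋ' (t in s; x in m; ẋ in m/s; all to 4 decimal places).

1 0.2580 -0.1240 -0.0959
2 0.7400 -0.9843 -4.3203

phase 1: p=-0.0832, T=0.258, ωT=0.924491, cosh=1.458660, sinh=1.061926; start (x,ẋ)=(-0.114300, 0.015400) → end (x,ẋ)=(-0.124000, -0.095878)
phase 2: p=0.2902, T=0.482, ωT=1.727151, cosh=2.901197, sinh=2.723407; start (x,ẋ)=(-0.124000, -0.095878) → end (x,ẋ)=(-0.984347, -4.320255)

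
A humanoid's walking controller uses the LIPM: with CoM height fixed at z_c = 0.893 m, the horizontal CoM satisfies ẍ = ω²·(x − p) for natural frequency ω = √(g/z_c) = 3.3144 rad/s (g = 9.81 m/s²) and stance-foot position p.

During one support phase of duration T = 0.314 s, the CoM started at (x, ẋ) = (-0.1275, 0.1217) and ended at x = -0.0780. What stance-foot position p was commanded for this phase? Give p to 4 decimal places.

p = -0.1343

ωT = 3.3144·0.314 = 1.040722; cosh(ωT) = 1.592230, sinh(ωT) = 1.239030
x(T) = p + (x₀−p)·cosh(ωT) + (ẋ₀/ω)·sinh(ωT) ⇒ p·(1 − cosh) = x(T) − x₀·cosh − (ẋ₀/ω)·sinh
numerator   = -0.0780 − (-0.1275)·1.592230 − (0.1217/3.3144)·1.239030 = 0.079514
denominator = 1 − 1.592230 = -0.592230
p = 0.079514 / -0.592230 = -0.1343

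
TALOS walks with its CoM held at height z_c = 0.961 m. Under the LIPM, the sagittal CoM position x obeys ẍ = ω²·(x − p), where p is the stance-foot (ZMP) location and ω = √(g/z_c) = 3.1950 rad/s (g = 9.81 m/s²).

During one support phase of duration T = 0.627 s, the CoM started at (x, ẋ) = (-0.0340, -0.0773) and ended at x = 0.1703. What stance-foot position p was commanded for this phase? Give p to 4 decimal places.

p = -0.1394

ωT = 3.1950·0.627 = 2.003265; cosh(ωT) = 3.774057, sinh(ωT) = 3.639163
x(T) = p + (x₀−p)·cosh(ωT) + (ẋ₀/ω)·sinh(ωT) ⇒ p·(1 − cosh) = x(T) − x₀·cosh − (ẋ₀/ω)·sinh
numerator   = 0.1703 − (-0.0340)·3.774057 − (-0.0773/3.1950)·3.639163 = 0.386664
denominator = 1 − 3.774057 = -2.774057
p = 0.386664 / -2.774057 = -0.1394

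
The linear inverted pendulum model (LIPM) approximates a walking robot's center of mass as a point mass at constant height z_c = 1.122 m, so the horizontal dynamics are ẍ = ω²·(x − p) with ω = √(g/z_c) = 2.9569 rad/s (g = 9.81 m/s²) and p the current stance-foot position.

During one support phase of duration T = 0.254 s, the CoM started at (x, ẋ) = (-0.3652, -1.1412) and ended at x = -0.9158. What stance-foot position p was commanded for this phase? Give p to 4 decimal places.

p = 0.4222

ωT = 2.9569·0.254 = 0.751053; cosh(ωT) = 1.295550, sinh(ωT) = 0.823680
x(T) = p + (x₀−p)·cosh(ωT) + (ẋ₀/ω)·sinh(ωT) ⇒ p·(1 − cosh) = x(T) − x₀·cosh − (ẋ₀/ω)·sinh
numerator   = -0.9158 − (-0.3652)·1.295550 − (-1.1412/2.9569)·0.823680 = -0.124770
denominator = 1 − 1.295550 = -0.295550
p = -0.124770 / -0.295550 = 0.4222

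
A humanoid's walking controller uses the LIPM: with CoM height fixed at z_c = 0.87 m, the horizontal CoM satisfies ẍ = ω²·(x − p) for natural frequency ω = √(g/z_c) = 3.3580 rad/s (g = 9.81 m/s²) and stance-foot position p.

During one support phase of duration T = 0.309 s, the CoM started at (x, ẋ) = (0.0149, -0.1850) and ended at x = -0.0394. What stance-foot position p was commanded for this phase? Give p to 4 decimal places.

ωT = 3.3580·0.309 = 1.037622; cosh(ωT) = 1.588397, sinh(ωT) = 1.234100
x(T) = p + (x₀−p)·cosh(ωT) + (ẋ₀/ω)·sinh(ωT) ⇒ p·(1 − cosh) = x(T) − x₀·cosh − (ẋ₀/ω)·sinh
numerator   = -0.0394 − (0.0149)·1.588397 − (-0.1850/3.3580)·1.234100 = 0.004922
denominator = 1 − 1.588397 = -0.588397
p = 0.004922 / -0.588397 = -0.0084

p = -0.0084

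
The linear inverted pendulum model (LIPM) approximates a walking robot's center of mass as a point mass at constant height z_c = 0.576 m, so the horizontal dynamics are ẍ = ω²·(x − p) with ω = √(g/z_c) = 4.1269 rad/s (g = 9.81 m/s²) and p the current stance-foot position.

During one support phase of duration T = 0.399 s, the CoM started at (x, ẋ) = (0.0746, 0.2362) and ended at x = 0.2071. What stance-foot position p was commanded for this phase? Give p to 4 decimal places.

ωT = 4.1269·0.399 = 1.646633; cosh(ωT) = 2.691088, sinh(ωT) = 2.498390
x(T) = p + (x₀−p)·cosh(ωT) + (ẋ₀/ω)·sinh(ωT) ⇒ p·(1 − cosh) = x(T) − x₀·cosh − (ẋ₀/ω)·sinh
numerator   = 0.2071 − (0.0746)·2.691088 − (0.2362/4.1269)·2.498390 = -0.136649
denominator = 1 − 2.691088 = -1.691088
p = -0.136649 / -1.691088 = 0.0808

p = 0.0808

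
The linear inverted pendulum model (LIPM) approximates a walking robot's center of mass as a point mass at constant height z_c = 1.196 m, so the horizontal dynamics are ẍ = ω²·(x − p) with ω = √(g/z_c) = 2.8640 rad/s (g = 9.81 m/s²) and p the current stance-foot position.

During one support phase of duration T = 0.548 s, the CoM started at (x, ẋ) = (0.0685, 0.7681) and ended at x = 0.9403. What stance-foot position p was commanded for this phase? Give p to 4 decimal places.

ωT = 2.8640·0.548 = 1.569472; cosh(ωT) = 2.506133, sinh(ωT) = 2.297978
x(T) = p + (x₀−p)·cosh(ωT) + (ẋ₀/ω)·sinh(ωT) ⇒ p·(1 − cosh) = x(T) − x₀·cosh − (ẋ₀/ω)·sinh
numerator   = 0.9403 − (0.0685)·2.506133 − (0.7681/2.8640)·2.297978 = 0.152332
denominator = 1 − 2.506133 = -1.506133
p = 0.152332 / -1.506133 = -0.1011

p = -0.1011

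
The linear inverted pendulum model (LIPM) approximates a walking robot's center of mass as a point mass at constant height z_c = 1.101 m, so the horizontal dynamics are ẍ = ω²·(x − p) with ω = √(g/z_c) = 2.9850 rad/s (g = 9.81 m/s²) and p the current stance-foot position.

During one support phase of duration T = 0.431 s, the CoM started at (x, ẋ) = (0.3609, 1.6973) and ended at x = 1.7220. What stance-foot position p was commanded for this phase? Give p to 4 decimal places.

p = -0.0719

ωT = 2.9850·0.431 = 1.286535; cosh(ωT) = 1.948223, sinh(ωT) = 1.671997
x(T) = p + (x₀−p)·cosh(ωT) + (ẋ₀/ω)·sinh(ωT) ⇒ p·(1 − cosh) = x(T) − x₀·cosh − (ẋ₀/ω)·sinh
numerator   = 1.7220 − (0.3609)·1.948223 − (1.6973/2.9850)·1.671997 = 0.068172
denominator = 1 − 1.948223 = -0.948223
p = 0.068172 / -0.948223 = -0.0719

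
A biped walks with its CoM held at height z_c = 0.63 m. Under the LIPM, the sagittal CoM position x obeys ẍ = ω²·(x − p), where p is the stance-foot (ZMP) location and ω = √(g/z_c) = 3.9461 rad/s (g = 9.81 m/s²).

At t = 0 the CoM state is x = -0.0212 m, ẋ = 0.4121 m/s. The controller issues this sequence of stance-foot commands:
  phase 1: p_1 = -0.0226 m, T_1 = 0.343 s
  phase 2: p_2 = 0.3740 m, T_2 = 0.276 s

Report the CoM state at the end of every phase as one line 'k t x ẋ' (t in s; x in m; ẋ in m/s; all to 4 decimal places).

1 0.3430 0.1689 0.8608
2 0.6190 0.3222 0.3577

phase 1: p=-0.0226, T=0.343, ωT=1.353512, cosh=2.064665, sinh=1.806333; start (x,ẋ)=(-0.021200, 0.412100) → end (x,ẋ)=(0.168930, 0.860827)
phase 2: p=0.3740, T=0.276, ωT=1.089124, cosh=1.654090, sinh=1.317579; start (x,ẋ)=(0.168930, 0.860827) → end (x,ẋ)=(0.322221, 0.357666)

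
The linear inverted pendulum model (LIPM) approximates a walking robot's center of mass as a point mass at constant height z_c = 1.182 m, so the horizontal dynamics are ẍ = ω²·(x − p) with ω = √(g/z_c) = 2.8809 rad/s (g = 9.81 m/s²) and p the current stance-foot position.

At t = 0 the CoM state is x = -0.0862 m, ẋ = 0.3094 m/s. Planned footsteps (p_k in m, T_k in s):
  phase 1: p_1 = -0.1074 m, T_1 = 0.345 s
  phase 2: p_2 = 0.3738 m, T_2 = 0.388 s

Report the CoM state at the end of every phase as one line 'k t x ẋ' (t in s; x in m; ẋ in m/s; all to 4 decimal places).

phase 1: p=-0.1074, T=0.345, ωT=0.993910, cosh=1.535953, sinh=1.165826; start (x,ẋ)=(-0.086200, 0.309400) → end (x,ẋ)=(0.050368, 0.546427)
phase 2: p=0.3738, T=0.388, ωT=1.117789, cosh=1.692544, sinh=1.365542; start (x,ẋ)=(0.050368, 0.546427) → end (x,ẋ)=(0.085383, -0.347525)

1 0.3450 0.0504 0.5464
2 0.7330 0.0854 -0.3475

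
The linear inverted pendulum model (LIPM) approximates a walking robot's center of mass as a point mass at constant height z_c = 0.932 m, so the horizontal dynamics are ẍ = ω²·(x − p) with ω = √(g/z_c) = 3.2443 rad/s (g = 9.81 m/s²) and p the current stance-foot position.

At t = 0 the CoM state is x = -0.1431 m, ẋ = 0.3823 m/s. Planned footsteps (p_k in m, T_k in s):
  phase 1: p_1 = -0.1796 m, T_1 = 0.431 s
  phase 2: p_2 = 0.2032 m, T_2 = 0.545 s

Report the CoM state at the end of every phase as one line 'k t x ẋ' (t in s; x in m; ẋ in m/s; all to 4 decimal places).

phase 1: p=-0.1796, T=0.431, ωT=1.398293, cosh=2.147652, sinh=1.900633; start (x,ẋ)=(-0.143100, 0.382300) → end (x,ẋ)=(0.122755, 1.046114)
phase 2: p=0.2032, T=0.545, ωT=1.768144, cosh=3.015307, sinh=2.844657; start (x,ẋ)=(0.122755, 1.046114) → end (x,ẋ)=(0.877885, 2.411936)

1 0.4310 0.1228 1.0461
2 0.9760 0.8779 2.4119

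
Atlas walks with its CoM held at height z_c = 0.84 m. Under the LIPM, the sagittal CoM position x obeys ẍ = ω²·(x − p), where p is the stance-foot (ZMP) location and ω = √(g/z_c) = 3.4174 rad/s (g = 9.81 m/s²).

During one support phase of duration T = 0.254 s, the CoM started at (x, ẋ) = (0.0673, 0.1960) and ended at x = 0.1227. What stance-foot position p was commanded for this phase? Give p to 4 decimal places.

p = 0.0695

ωT = 3.4174·0.254 = 0.868020; cosh(ωT) = 1.400985, sinh(ωT) = 0.981203
x(T) = p + (x₀−p)·cosh(ωT) + (ẋ₀/ω)·sinh(ωT) ⇒ p·(1 − cosh) = x(T) − x₀·cosh − (ẋ₀/ω)·sinh
numerator   = 0.1227 − (0.0673)·1.400985 − (0.1960/3.4174)·0.981203 = -0.027862
denominator = 1 − 1.400985 = -0.400985
p = -0.027862 / -0.400985 = 0.0695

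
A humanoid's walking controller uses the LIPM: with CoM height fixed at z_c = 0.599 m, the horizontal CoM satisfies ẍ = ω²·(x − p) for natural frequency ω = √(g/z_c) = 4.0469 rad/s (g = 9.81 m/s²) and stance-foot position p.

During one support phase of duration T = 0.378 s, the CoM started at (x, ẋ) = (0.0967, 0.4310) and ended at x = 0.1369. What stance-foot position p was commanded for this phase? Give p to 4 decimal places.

ωT = 4.0469·0.378 = 1.529728; cosh(ωT) = 2.416758, sinh(ωT) = 2.200164
x(T) = p + (x₀−p)·cosh(ωT) + (ẋ₀/ω)·sinh(ωT) ⇒ p·(1 − cosh) = x(T) − x₀·cosh − (ẋ₀/ω)·sinh
numerator   = 0.1369 − (0.0967)·2.416758 − (0.4310/4.0469)·2.200164 = -0.331121
denominator = 1 − 2.416758 = -1.416758
p = -0.331121 / -1.416758 = 0.2337

p = 0.2337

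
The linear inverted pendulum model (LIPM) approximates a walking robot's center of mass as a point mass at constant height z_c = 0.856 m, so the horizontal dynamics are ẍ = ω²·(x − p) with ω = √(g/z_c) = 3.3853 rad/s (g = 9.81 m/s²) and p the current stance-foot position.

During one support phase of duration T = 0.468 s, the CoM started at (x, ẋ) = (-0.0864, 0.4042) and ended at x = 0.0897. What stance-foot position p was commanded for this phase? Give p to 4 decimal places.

ωT = 3.3853·0.468 = 1.584320; cosh(ωT) = 2.540532, sinh(ωT) = 2.335445
x(T) = p + (x₀−p)·cosh(ωT) + (ẋ₀/ω)·sinh(ωT) ⇒ p·(1 − cosh) = x(T) − x₀·cosh − (ẋ₀/ω)·sinh
numerator   = 0.0897 − (-0.0864)·2.540532 − (0.4042/3.3853)·2.335445 = 0.030353
denominator = 1 − 2.540532 = -1.540532
p = 0.030353 / -1.540532 = -0.0197

p = -0.0197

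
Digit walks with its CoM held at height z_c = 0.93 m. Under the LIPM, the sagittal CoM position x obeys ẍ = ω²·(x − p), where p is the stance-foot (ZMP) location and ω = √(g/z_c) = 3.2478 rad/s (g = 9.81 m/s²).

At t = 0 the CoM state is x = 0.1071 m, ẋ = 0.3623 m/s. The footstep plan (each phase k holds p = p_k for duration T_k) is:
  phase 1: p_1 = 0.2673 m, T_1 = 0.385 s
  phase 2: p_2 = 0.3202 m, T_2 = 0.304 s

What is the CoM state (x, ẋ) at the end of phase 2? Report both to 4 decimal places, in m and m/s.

phase 1: p=0.2673, T=0.385, ωT=1.250403, cosh=1.889070, sinh=1.602680; start (x,ẋ)=(0.107100, 0.362300) → end (x,ẋ)=(0.143454, -0.149461)
phase 2: p=0.3202, T=0.304, ωT=0.987331, cosh=1.528316, sinh=1.155746; start (x,ẋ)=(0.143454, -0.149461) → end (x,ẋ)=(-0.003110, -0.891863)

x = -0.0031, ẋ = -0.8919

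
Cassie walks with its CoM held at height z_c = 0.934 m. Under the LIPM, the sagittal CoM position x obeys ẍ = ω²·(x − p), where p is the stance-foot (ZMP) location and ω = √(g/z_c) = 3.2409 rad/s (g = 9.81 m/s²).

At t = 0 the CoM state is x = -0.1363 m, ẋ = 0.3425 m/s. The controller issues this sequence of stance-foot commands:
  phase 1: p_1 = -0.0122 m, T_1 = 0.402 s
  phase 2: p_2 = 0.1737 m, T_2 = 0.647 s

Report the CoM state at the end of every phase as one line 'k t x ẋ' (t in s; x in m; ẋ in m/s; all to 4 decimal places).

1 0.4020 -0.0773 -0.0086
2 1.0490 -0.8741 -3.2969

phase 1: p=-0.0122, T=0.402, ωT=1.302842, cosh=1.975749, sinh=1.703990; start (x,ẋ)=(-0.136300, 0.342500) → end (x,ẋ)=(-0.077312, -0.008644)
phase 2: p=0.1737, T=0.647, ωT=2.096862, cosh=4.131714, sinh=4.008873; start (x,ẋ)=(-0.077312, -0.008644) → end (x,ẋ)=(-0.874101, -3.296948)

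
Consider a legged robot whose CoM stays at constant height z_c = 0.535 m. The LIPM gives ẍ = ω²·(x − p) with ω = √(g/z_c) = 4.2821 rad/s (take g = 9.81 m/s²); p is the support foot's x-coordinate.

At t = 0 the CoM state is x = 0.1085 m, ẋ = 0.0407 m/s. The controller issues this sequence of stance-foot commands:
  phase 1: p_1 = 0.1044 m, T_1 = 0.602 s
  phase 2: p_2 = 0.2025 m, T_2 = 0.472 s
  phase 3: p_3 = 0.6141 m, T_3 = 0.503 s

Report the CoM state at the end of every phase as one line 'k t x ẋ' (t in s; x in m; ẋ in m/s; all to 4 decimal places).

1 0.6020 0.1938 0.3845
2 1.0740 0.5018 1.3376
3 1.5770 1.4518 3.7979

phase 1: p=0.1044, T=0.602, ωT=2.577824, cosh=6.622197, sinh=6.546258; start (x,ẋ)=(0.108500, 0.040700) → end (x,ẋ)=(0.193771, 0.384454)
phase 2: p=0.2025, T=0.472, ωT=2.021151, cosh=3.839755, sinh=3.707253; start (x,ẋ)=(0.193771, 0.384454) → end (x,ẋ)=(0.501826, 1.337638)
phase 3: p=0.6141, T=0.503, ωT=2.153896, cosh=4.367202, sinh=4.251171; start (x,ẋ)=(0.501826, 1.337638) → end (x,ẋ)=(1.451753, 3.797906)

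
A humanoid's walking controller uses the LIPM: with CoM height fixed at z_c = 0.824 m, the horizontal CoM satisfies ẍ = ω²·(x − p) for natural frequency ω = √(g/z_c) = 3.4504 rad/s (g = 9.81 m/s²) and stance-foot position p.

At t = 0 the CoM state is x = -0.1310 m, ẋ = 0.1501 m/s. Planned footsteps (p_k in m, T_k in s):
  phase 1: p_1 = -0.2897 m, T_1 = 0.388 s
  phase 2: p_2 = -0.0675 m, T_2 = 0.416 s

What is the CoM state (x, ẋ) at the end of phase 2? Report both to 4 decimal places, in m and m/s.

phase 1: p=-0.2897, T=0.388, ωT=1.338755, cosh=2.038232, sinh=1.776060; start (x,ẋ)=(-0.131000, 0.150100) → end (x,ẋ)=(0.111030, 1.278471)
phase 2: p=-0.0675, T=0.416, ωT=1.435366, cosh=2.219606, sinh=1.981578; start (x,ẋ)=(0.111030, 1.278471) → end (x,ẋ)=(1.062997, 4.058354)

x = 1.0630, ẋ = 4.0584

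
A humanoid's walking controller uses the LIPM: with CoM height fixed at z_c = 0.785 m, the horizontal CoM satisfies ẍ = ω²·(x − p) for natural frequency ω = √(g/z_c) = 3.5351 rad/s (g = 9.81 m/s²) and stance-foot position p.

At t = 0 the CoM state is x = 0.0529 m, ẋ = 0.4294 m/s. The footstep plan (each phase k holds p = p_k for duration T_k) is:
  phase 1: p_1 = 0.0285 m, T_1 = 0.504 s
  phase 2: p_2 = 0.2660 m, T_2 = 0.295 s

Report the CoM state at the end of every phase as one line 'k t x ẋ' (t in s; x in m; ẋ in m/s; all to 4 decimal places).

phase 1: p=0.0285, T=0.504, ωT=1.781690, cosh=3.054121, sinh=2.885768; start (x,ẋ)=(0.052900, 0.429400) → end (x,ẋ)=(0.453548, 1.560356)
phase 2: p=0.2660, T=0.295, ωT=1.042855, cosh=1.594876, sinh=1.242429; start (x,ẋ)=(0.453548, 1.560356) → end (x,ẋ)=(1.113510, 3.312304)

1 0.5040 0.4535 1.5604
2 0.7990 1.1135 3.3123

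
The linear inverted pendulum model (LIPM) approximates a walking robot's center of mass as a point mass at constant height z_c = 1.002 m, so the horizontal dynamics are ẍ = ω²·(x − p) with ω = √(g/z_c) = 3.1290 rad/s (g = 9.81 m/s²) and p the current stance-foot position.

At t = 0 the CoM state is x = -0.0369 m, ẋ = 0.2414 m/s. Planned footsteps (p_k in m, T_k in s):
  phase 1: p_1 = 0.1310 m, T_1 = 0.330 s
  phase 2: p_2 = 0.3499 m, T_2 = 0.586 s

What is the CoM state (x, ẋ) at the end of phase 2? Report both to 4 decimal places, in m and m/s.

phase 1: p=0.1310, T=0.330, ωT=1.032570, cosh=1.582182, sinh=1.226092; start (x,ẋ)=(-0.036900, 0.241400) → end (x,ẋ)=(-0.040056, -0.262200)
phase 2: p=0.3499, T=0.586, ωT=1.833594, cosh=3.208085, sinh=3.048247; start (x,ẋ)=(-0.040056, -0.262200) → end (x,ẋ)=(-1.156546, -4.560548)

x = -1.1565, ẋ = -4.5605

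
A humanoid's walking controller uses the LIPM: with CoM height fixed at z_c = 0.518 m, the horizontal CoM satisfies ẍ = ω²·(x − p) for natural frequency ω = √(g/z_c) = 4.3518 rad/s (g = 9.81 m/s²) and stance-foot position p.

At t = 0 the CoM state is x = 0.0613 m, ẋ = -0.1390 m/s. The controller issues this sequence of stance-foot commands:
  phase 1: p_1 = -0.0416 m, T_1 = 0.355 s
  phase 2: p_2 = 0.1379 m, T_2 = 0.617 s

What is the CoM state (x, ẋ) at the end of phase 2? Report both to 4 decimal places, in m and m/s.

x = 1.2550, ẋ = 4.9063

phase 1: p=-0.0416, T=0.355, ωT=1.544889, cosh=2.450393, sinh=2.237058; start (x,ẋ)=(0.061300, -0.139000) → end (x,ẋ)=(0.139092, 0.661150)
phase 2: p=0.1379, T=0.617, ωT=2.685061, cosh=7.363653, sinh=7.295436; start (x,ẋ)=(0.139092, 0.661150) → end (x,ẋ)=(1.255042, 4.906327)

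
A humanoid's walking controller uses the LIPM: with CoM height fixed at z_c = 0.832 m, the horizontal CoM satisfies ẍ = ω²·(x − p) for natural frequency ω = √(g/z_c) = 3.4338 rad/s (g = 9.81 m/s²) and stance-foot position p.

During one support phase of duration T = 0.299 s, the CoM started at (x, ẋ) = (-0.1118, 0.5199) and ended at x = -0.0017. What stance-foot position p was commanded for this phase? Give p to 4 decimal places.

p = 0.0171

ωT = 3.4338·0.299 = 1.026706; cosh(ωT) = 1.575020, sinh(ωT) = 1.216835
x(T) = p + (x₀−p)·cosh(ωT) + (ẋ₀/ω)·sinh(ωT) ⇒ p·(1 − cosh) = x(T) − x₀·cosh − (ẋ₀/ω)·sinh
numerator   = -0.0017 − (-0.1118)·1.575020 − (0.5199/3.4338)·1.216835 = -0.009850
denominator = 1 − 1.575020 = -0.575020
p = -0.009850 / -0.575020 = 0.0171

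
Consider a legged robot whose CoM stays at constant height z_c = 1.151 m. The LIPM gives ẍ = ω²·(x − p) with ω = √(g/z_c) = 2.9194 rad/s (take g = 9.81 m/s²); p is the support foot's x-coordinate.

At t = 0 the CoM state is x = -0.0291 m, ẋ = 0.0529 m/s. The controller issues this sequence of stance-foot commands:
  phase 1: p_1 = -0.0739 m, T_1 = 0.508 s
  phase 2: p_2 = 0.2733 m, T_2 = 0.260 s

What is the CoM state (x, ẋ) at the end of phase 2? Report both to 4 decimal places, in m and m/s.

x = 0.1187, ẋ = 0.0150

phase 1: p=-0.0739, T=0.508, ωT=1.483055, cosh=2.316665, sinh=2.089722; start (x,ẋ)=(-0.029100, 0.052900) → end (x,ẋ)=(0.067753, 0.395865)
phase 2: p=0.2733, T=0.260, ωT=0.759044, cosh=1.302173, sinh=0.834060; start (x,ẋ)=(0.067753, 0.395865) → end (x,ẋ)=(0.118739, 0.014986)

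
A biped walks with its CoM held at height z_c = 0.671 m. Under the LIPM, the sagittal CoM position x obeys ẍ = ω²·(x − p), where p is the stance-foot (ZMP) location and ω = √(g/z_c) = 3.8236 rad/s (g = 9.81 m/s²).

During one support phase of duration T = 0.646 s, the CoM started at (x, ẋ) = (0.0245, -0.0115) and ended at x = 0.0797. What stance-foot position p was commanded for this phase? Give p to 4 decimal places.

p = 0.0098

ωT = 3.8236·0.646 = 2.470046; cosh(ωT) = 5.953783, sinh(ωT) = 5.869202
x(T) = p + (x₀−p)·cosh(ωT) + (ẋ₀/ω)·sinh(ωT) ⇒ p·(1 − cosh) = x(T) − x₀·cosh − (ẋ₀/ω)·sinh
numerator   = 0.0797 − (0.0245)·5.953783 − (-0.0115/3.8236)·5.869202 = -0.048515
denominator = 1 − 5.953783 = -4.953783
p = -0.048515 / -4.953783 = 0.0098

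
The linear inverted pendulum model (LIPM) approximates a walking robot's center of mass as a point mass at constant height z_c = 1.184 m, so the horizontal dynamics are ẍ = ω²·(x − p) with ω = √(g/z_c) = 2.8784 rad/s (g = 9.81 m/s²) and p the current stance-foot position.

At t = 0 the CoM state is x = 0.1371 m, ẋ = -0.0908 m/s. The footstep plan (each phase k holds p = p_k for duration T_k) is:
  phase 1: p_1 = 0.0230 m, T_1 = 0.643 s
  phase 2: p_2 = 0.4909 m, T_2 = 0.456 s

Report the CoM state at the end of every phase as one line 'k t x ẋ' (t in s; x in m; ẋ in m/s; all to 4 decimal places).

phase 1: p=0.0230, T=0.643, ωT=1.850811, cosh=3.261045, sinh=3.103936; start (x,ẋ)=(0.137100, -0.090800) → end (x,ẋ)=(0.297171, 0.723308)
phase 2: p=0.4909, T=0.456, ωT=1.312550, cosh=1.992385, sinh=1.723253; start (x,ẋ)=(0.297171, 0.723308) → end (x,ẋ)=(0.537950, 0.480171)

1 0.6430 0.2972 0.7233
2 1.0990 0.5379 0.4802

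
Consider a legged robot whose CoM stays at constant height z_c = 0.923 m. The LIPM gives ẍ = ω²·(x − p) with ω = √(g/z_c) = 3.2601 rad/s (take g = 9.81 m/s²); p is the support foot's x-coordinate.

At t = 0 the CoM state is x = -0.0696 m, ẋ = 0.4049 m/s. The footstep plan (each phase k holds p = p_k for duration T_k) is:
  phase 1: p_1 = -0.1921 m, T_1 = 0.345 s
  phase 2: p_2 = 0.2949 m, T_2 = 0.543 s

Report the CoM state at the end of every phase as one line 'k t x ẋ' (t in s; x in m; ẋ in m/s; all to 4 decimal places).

1 0.3450 0.1875 1.2392
2 0.8880 1.0540 2.7455

phase 1: p=-0.1921, T=0.345, ωT=1.124734, cosh=1.702069, sinh=1.377330; start (x,ẋ)=(-0.069600, 0.404900) → end (x,ẋ)=(0.187466, 1.239221)
phase 2: p=0.2949, T=0.543, ωT=1.770234, cosh=3.021261, sinh=2.850968; start (x,ẋ)=(0.187466, 1.239221) → end (x,ẋ)=(1.054017, 2.745472)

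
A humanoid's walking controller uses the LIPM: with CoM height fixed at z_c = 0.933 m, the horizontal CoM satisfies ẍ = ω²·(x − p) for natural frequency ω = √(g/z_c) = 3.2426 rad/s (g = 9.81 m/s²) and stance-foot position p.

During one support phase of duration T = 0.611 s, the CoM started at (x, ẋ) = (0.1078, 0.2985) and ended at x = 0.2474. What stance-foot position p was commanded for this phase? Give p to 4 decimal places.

ωT = 3.2426·0.611 = 1.981229; cosh(ωT) = 3.694773, sinh(ωT) = 3.556874
x(T) = p + (x₀−p)·cosh(ωT) + (ẋ₀/ω)·sinh(ωT) ⇒ p·(1 − cosh) = x(T) − x₀·cosh − (ẋ₀/ω)·sinh
numerator   = 0.2474 − (0.1078)·3.694773 − (0.2985/3.2426)·3.556874 = -0.478327
denominator = 1 − 3.694773 = -2.694773
p = -0.478327 / -2.694773 = 0.1775

p = 0.1775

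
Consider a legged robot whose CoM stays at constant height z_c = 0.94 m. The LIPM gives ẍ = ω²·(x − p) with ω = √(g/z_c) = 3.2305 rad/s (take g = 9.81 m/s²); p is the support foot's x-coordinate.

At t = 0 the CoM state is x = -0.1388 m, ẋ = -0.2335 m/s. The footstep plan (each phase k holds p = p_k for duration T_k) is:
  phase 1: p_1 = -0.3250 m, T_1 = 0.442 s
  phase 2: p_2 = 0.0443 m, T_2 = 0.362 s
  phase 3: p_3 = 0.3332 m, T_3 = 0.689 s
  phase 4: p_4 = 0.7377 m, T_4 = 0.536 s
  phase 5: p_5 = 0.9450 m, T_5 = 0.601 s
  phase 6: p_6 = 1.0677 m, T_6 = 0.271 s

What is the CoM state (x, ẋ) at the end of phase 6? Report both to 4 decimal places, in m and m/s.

x = 2.6070, ẋ = 5.1932

phase 1: p=-0.3250, T=0.442, ωT=1.427881, cosh=2.204835, sinh=1.965019; start (x,ẋ)=(-0.138800, -0.233500) → end (x,ẋ)=(-0.056491, 0.667167)
phase 2: p=0.0443, T=0.362, ωT=1.169441, cosh=1.765366, sinh=1.454826; start (x,ẋ)=(-0.056491, 0.667167) → end (x,ẋ)=(0.166820, 0.704096)
phase 3: p=0.3332, T=0.689, ωT=2.225814, cosh=4.684501, sinh=4.576522; start (x,ẋ)=(0.166820, 0.704096) → end (x,ẋ)=(0.551256, 0.838497)
phase 4: p=0.7377, T=0.536, ωT=1.731548, cosh=2.913201, sinh=2.736191; start (x,ẋ)=(0.551256, 0.838497) → end (x,ẋ)=(0.904748, 0.794687)
phase 5: p=0.9450, T=0.601, ωT=1.941531, cosh=3.556447, sinh=3.412963; start (x,ẋ)=(0.904748, 0.794687) → end (x,ẋ)=(1.641419, 2.382463)
phase 6: p=1.0677, T=0.271, ωT=0.875466, cosh=1.408330, sinh=0.991662; start (x,ẋ)=(1.641419, 2.382463) → end (x,ẋ)=(2.607026, 5.193238)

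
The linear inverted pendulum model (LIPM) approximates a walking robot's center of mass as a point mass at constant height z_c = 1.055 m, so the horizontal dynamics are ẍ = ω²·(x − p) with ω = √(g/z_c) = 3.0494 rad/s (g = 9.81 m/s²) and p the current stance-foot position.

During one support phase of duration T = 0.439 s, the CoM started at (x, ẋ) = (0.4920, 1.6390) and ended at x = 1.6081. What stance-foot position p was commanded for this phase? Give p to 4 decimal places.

ωT = 3.0494·0.439 = 1.338687; cosh(ωT) = 2.038110, sinh(ωT) = 1.775921
x(T) = p + (x₀−p)·cosh(ωT) + (ẋ₀/ω)·sinh(ωT) ⇒ p·(1 − cosh) = x(T) − x₀·cosh − (ẋ₀/ω)·sinh
numerator   = 1.6081 − (0.4920)·2.038110 − (1.6390/3.0494)·1.775921 = -0.349177
denominator = 1 − 2.038110 = -1.038110
p = -0.349177 / -1.038110 = 0.3364

p = 0.3364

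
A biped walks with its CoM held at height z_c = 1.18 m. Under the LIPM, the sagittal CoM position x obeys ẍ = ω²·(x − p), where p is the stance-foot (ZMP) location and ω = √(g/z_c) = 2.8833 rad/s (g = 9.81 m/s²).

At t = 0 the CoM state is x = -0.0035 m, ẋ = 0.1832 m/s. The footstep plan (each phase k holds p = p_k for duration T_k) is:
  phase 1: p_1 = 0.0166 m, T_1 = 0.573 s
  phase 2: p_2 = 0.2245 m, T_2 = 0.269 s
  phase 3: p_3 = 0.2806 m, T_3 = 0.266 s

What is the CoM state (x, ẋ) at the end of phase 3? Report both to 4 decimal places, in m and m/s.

x = 0.2271, ẋ = 0.0590

phase 1: p=0.0166, T=0.573, ωT=1.652131, cosh=2.704864, sinh=2.513223; start (x,ẋ)=(-0.003500, 0.183200) → end (x,ẋ)=(0.121918, 0.349879)
phase 2: p=0.2245, T=0.269, ωT=0.775608, cosh=1.316168, sinh=0.855744; start (x,ẋ)=(0.121918, 0.349879) → end (x,ẋ)=(0.193327, 0.207392)
phase 3: p=0.2806, T=0.266, ωT=0.766958, cosh=1.308815, sinh=0.844391; start (x,ẋ)=(0.193327, 0.207392) → end (x,ẋ)=(0.227112, 0.058960)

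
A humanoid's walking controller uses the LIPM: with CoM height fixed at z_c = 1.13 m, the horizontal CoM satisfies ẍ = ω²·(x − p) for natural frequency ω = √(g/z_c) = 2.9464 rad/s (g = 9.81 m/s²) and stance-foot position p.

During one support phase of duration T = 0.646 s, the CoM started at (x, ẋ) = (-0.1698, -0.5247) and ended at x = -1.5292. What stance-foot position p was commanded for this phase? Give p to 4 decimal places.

p = 0.1494

ωT = 2.9464·0.646 = 1.903374; cosh(ωT) = 3.428779, sinh(ωT) = 3.279714
x(T) = p + (x₀−p)·cosh(ωT) + (ẋ₀/ω)·sinh(ωT) ⇒ p·(1 − cosh) = x(T) − x₀·cosh − (ẋ₀/ω)·sinh
numerator   = -1.5292 − (-0.1698)·3.428779 − (-0.5247/2.9464)·3.279714 = -0.362936
denominator = 1 − 3.428779 = -2.428779
p = -0.362936 / -2.428779 = 0.1494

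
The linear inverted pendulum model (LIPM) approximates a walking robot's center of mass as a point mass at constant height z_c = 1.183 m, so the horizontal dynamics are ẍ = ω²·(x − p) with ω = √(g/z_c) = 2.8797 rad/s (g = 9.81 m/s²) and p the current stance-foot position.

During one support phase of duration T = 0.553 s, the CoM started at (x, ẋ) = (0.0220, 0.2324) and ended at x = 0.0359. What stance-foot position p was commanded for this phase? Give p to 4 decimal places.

p = 0.1350

ωT = 2.8797·0.553 = 1.592474; cosh(ωT) = 2.559659, sinh(ωT) = 2.356237
x(T) = p + (x₀−p)·cosh(ωT) + (ẋ₀/ω)·sinh(ωT) ⇒ p·(1 − cosh) = x(T) − x₀·cosh − (ẋ₀/ω)·sinh
numerator   = 0.0359 − (0.0220)·2.559659 − (0.2324/2.8797)·2.356237 = -0.210568
denominator = 1 − 2.559659 = -1.559659
p = -0.210568 / -1.559659 = 0.1350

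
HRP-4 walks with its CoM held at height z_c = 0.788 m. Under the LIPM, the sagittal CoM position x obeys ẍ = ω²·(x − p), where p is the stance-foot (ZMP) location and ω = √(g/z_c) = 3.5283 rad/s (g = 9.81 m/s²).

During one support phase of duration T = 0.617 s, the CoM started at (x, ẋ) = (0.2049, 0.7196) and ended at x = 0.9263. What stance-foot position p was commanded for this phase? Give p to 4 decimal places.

p = 0.2529

ωT = 3.5283·0.617 = 2.176961; cosh(ωT) = 4.466425, sinh(ωT) = 4.353039
x(T) = p + (x₀−p)·cosh(ωT) + (ẋ₀/ω)·sinh(ωT) ⇒ p·(1 − cosh) = x(T) − x₀·cosh − (ẋ₀/ω)·sinh
numerator   = 0.9263 − (0.2049)·4.466425 − (0.7196/3.5283)·4.353039 = -0.876677
denominator = 1 − 4.466425 = -3.466425
p = -0.876677 / -3.466425 = 0.2529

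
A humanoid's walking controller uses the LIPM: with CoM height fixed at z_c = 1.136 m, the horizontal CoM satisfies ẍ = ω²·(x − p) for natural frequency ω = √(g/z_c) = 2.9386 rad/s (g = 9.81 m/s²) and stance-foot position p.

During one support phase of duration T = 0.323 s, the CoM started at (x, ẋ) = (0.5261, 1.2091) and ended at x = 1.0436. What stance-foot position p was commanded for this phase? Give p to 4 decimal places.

ωT = 2.9386·0.323 = 0.949168; cosh(ωT) = 1.485311, sinh(ωT) = 1.098248
x(T) = p + (x₀−p)·cosh(ωT) + (ẋ₀/ω)·sinh(ωT) ⇒ p·(1 − cosh) = x(T) − x₀·cosh − (ẋ₀/ω)·sinh
numerator   = 1.0436 − (0.5261)·1.485311 − (1.2091/2.9386)·1.098248 = -0.189701
denominator = 1 − 1.485311 = -0.485311
p = -0.189701 / -0.485311 = 0.3909

p = 0.3909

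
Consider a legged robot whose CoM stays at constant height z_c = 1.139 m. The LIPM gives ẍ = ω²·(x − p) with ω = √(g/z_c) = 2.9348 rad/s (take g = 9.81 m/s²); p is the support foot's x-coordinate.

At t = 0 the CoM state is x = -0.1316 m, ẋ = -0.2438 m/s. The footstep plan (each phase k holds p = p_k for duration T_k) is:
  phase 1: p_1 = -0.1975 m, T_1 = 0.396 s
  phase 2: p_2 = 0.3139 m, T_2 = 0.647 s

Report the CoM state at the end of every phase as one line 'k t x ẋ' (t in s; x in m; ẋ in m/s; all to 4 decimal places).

1 0.3960 -0.2016 -0.1489
2 1.0430 -1.6118 -5.4472

phase 1: p=-0.1975, T=0.396, ωT=1.162181, cosh=1.754850, sinh=1.442047; start (x,ẋ)=(-0.131600, -0.243800) → end (x,ẋ)=(-0.201649, -0.148936)
phase 2: p=0.3139, T=0.647, ωT=1.898816, cosh=3.413863, sinh=3.264117; start (x,ẋ)=(-0.201649, -0.148936) → end (x,ẋ)=(-1.611763, -5.447167)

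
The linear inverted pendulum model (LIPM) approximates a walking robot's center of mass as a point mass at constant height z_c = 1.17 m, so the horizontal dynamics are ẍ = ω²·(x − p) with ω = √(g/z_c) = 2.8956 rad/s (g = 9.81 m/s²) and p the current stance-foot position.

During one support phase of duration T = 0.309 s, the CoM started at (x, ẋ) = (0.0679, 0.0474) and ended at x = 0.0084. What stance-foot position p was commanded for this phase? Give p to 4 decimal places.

ωT = 2.8956·0.309 = 0.894740; cosh(ωT) = 1.427707, sinh(ωT) = 1.018993
x(T) = p + (x₀−p)·cosh(ωT) + (ẋ₀/ω)·sinh(ωT) ⇒ p·(1 − cosh) = x(T) − x₀·cosh − (ẋ₀/ω)·sinh
numerator   = 0.0084 − (0.0679)·1.427707 − (0.0474/2.8956)·1.018993 = -0.105222
denominator = 1 − 1.427707 = -0.427707
p = -0.105222 / -0.427707 = 0.2460

p = 0.2460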